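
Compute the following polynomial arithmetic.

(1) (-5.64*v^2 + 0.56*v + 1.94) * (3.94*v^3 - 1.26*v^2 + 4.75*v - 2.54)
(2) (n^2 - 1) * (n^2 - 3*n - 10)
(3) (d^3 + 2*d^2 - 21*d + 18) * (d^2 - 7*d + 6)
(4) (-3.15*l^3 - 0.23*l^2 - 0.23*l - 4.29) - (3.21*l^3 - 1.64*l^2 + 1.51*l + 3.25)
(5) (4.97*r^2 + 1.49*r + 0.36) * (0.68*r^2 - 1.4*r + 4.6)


(1) = -22.2216*v^5 + 9.3128*v^4 - 19.852*v^3 + 14.5412*v^2 + 7.7926*v - 4.9276
(2) = n^4 - 3*n^3 - 11*n^2 + 3*n + 10
(3) = d^5 - 5*d^4 - 29*d^3 + 177*d^2 - 252*d + 108
(4) = -6.36*l^3 + 1.41*l^2 - 1.74*l - 7.54
(5) = 3.3796*r^4 - 5.9448*r^3 + 21.0208*r^2 + 6.35*r + 1.656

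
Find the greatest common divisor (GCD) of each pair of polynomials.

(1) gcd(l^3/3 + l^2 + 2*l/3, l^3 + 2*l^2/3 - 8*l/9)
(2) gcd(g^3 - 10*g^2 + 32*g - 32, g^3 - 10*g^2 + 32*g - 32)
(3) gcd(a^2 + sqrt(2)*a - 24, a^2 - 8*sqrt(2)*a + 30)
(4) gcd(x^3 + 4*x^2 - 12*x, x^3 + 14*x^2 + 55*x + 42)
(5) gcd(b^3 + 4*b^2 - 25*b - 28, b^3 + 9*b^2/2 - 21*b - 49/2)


(1) = gcd(l*(l/3 + 1/3)*(l + 2), l*(l - 2/3)*(l + 4/3)) = l
(2) = gcd((g - 4)^2*(g - 2), (g - 4)^2*(g - 2)) = g^3 - 10*g^2 + 32*g - 32
(3) = a - 3*sqrt(2)
(4) = gcd(x*(x - 2)*(x + 6), (x + 1)*(x + 6)*(x + 7)) = x + 6
(5) = b^2 + 8*b + 7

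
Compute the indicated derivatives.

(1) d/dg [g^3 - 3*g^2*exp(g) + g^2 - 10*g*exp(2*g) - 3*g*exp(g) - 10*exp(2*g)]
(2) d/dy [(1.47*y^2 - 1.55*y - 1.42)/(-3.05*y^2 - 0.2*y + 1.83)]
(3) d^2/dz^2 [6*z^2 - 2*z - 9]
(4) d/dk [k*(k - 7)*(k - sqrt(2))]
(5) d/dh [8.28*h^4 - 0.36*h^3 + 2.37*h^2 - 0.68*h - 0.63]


(1) = -3*g^2*exp(g) + 3*g^2 - 20*g*exp(2*g) - 9*g*exp(g) + 2*g - 30*exp(2*g) - 3*exp(g)
(2) = (-5.0215*y^2 - 3.2818*y - 3.1205)/(9.3025*y^4 + 1.22*y^3 - 11.123*y^2 - 0.732*y + 3.3489)
(3) = 12
(4) = k*(k - 7) + k*(k - sqrt(2)) + (k - 7)*(k - sqrt(2))
(5) = 33.12*h^3 - 1.08*h^2 + 4.74*h - 0.68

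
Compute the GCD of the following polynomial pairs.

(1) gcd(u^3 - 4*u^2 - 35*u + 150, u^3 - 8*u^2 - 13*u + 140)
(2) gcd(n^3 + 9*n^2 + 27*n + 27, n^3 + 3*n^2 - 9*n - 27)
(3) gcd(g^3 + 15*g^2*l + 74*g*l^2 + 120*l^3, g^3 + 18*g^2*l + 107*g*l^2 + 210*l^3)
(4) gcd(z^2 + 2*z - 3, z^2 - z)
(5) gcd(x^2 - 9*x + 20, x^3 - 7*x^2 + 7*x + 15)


(1) = u - 5
(2) = n^2 + 6*n + 9
(3) = g^2 + 11*g*l + 30*l^2
(4) = gcd((z - 1)*(z + 3), z*(z - 1)) = z - 1
(5) = gcd((x - 5)*(x - 4), (x - 5)*(x - 3)*(x + 1)) = x - 5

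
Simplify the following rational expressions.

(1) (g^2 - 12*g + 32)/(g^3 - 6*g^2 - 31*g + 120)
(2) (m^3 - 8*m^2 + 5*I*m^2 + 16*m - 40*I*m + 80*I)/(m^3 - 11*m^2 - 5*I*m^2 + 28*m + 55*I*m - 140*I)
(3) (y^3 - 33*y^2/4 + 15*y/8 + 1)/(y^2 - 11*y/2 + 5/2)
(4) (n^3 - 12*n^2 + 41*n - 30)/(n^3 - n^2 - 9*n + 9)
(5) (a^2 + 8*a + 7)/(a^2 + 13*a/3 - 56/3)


(1) = (g - 4)/(g^2 + 2*g - 15)
(2) = (m^2 + m*(-4 + 5*I) - 20*I)/(m^2 + m*(-7 - 5*I) + 35*I)
(3) = (4*y^2 - 31*y - 8)/(4*y - 20)
(4) = (n^2 - 11*n + 30)/(n^2 - 9)
(5) = (3*a + 3)/(3*a - 8)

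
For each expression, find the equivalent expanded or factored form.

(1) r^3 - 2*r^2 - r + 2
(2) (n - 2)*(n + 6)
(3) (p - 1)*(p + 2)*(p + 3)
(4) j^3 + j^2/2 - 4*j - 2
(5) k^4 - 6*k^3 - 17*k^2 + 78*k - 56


(1) = (r - 2)*(r - 1)*(r + 1)
(2) = n^2 + 4*n - 12
(3) = p^3 + 4*p^2 + p - 6
(4) = (j - 2)*(j + 1/2)*(j + 2)
(5) = (k - 7)*(k - 2)*(k - 1)*(k + 4)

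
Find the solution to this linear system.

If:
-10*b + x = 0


Then:
b = x/10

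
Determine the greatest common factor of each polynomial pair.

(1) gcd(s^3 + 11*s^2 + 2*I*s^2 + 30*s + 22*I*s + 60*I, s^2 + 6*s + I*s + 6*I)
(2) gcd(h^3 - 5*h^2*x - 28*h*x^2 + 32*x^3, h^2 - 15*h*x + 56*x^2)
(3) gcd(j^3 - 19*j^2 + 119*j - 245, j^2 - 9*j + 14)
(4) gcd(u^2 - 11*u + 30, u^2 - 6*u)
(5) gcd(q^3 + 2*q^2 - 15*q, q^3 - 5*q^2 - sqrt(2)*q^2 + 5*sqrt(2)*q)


(1) = gcd((s + 5)*(s + 6)*(s + 2*I), (s + 6)*(s + I)) = s + 6
(2) = gcd((h - 8*x)*(h - x)*(h + 4*x), (h - 8*x)*(h - 7*x)) = -h + 8*x
(3) = j - 7
(4) = u - 6
(5) = gcd(q*(q - 3)*(q + 5), q*(q - 5)*(q - sqrt(2))) = q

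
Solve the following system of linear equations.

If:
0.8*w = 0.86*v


Then:
v = 0.930232558139535*w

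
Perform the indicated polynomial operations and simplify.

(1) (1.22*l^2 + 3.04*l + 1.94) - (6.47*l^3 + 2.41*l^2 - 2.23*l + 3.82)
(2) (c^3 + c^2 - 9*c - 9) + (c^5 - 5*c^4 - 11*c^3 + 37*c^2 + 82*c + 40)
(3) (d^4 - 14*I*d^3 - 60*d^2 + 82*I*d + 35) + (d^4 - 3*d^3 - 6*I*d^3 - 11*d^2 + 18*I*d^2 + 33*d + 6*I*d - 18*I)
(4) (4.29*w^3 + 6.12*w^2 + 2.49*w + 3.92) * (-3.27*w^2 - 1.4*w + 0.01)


(1) = -6.47*l^3 - 1.19*l^2 + 5.27*l - 1.88
(2) = c^5 - 5*c^4 - 10*c^3 + 38*c^2 + 73*c + 31
(3) = 2*d^4 - 3*d^3 - 20*I*d^3 - 71*d^2 + 18*I*d^2 + 33*d + 88*I*d + 35 - 18*I
(4) = -14.0283*w^5 - 26.0184*w^4 - 16.6674*w^3 - 16.2432*w^2 - 5.4631*w + 0.0392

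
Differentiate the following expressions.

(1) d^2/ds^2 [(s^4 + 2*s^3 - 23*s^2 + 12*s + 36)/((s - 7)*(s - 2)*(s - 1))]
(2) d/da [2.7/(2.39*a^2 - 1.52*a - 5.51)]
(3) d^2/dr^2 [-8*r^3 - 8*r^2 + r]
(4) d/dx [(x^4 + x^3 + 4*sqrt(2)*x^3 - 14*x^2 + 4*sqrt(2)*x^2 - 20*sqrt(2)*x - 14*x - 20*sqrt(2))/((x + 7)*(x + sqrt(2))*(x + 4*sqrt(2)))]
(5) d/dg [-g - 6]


(1) = 4*(37*s^3 - 153*s^2 + 447*s - 835)/(s^6 - 24*s^5 + 213*s^4 - 848*s^3 + 1491*s^2 - 1176*s + 343)
(2) = (4.104 - 12.906*a)/(-2.39*a^2 + 1.52*a + 5.51)^2
(3) = -48*r - 16
(4) = (x^6 + 14*x^5 + 10*sqrt(2)*x^5 + 85*x^4 + 134*sqrt(2)*x^4 + 174*sqrt(2)*x^3 + 828*x^3 + 634*x^2 + 484*sqrt(2)*x^2 - 1168*x + 728*sqrt(2)*x - 960*sqrt(2) + 616)/(x^6 + 14*x^5 + 10*sqrt(2)*x^5 + 115*x^4 + 140*sqrt(2)*x^4 + 570*sqrt(2)*x^3 + 924*x^3 + 1120*sqrt(2)*x^2 + 3298*x^2 + 896*x + 3920*sqrt(2)*x + 3136)
(5) = -1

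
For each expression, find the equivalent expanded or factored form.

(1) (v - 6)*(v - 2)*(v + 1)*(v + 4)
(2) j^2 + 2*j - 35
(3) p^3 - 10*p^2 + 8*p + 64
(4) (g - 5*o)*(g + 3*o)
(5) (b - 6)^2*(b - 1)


(1) = v^4 - 3*v^3 - 24*v^2 + 28*v + 48
(2) = (j - 5)*(j + 7)
(3) = (p - 8)*(p - 4)*(p + 2)
(4) = g^2 - 2*g*o - 15*o^2
(5) = b^3 - 13*b^2 + 48*b - 36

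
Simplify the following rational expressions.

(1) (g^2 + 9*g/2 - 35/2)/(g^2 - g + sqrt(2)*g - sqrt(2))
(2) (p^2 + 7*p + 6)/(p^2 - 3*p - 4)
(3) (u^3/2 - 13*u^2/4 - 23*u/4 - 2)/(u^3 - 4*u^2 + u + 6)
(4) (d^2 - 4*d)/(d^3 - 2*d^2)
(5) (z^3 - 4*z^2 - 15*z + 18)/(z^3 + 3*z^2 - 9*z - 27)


(1) = (2*g^2 + 9*g - 35)/(2*g^2 + g*(-2 + 2*sqrt(2)) - 2*sqrt(2))
(2) = (p + 6)/(p - 4)
(3) = (2*u^2 - 15*u - 8)/(4*u^2 - 20*u + 24)
(4) = (d - 4)/(d^2 - 2*d)
(5) = (z^2 - 7*z + 6)/(z^2 - 9)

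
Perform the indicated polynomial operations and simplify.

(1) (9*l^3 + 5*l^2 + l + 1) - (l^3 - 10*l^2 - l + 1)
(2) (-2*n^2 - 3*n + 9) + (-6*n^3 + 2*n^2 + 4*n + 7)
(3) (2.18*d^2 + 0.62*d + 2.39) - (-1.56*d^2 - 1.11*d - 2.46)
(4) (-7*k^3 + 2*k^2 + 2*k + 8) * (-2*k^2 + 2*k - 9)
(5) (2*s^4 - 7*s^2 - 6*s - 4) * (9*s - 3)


(1) = 8*l^3 + 15*l^2 + 2*l
(2) = -6*n^3 + n + 16
(3) = 3.74*d^2 + 1.73*d + 4.85
(4) = 14*k^5 - 18*k^4 + 63*k^3 - 30*k^2 - 2*k - 72
(5) = 18*s^5 - 6*s^4 - 63*s^3 - 33*s^2 - 18*s + 12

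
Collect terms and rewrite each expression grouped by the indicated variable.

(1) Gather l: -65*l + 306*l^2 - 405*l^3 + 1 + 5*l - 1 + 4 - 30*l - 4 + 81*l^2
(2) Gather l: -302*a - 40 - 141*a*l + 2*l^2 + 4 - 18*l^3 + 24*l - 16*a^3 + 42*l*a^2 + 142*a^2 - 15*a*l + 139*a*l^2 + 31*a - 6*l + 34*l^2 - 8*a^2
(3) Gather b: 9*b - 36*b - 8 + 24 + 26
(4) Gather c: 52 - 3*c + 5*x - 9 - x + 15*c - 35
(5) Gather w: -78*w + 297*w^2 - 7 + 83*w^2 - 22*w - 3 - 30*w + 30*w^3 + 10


(1) = -405*l^3 + 387*l^2 - 90*l
(2) = -16*a^3 + 134*a^2 - 271*a - 18*l^3 + l^2*(139*a + 36) + l*(42*a^2 - 156*a + 18) - 36
(3) = 42 - 27*b
(4) = 12*c + 4*x + 8
(5) = 30*w^3 + 380*w^2 - 130*w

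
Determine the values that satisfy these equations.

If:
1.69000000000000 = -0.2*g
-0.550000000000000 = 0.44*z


Then:
g = -8.45
z = -1.25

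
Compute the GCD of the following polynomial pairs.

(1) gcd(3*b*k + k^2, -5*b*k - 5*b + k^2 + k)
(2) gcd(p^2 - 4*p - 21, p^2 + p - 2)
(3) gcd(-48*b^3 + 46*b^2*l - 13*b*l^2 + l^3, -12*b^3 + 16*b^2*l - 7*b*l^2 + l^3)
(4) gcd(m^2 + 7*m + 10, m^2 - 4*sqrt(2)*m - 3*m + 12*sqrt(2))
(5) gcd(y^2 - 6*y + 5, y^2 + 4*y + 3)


(1) = gcd(k*(3*b + k), (-5*b + k)*(k + 1)) = 1
(2) = gcd((p - 7)*(p + 3), (p - 1)*(p + 2)) = 1
(3) = 6*b^2 - 5*b*l + l^2
(4) = gcd((m + 2)*(m + 5), (m - 3)*(m - 4*sqrt(2))) = 1
(5) = gcd((y - 5)*(y - 1), (y + 1)*(y + 3)) = 1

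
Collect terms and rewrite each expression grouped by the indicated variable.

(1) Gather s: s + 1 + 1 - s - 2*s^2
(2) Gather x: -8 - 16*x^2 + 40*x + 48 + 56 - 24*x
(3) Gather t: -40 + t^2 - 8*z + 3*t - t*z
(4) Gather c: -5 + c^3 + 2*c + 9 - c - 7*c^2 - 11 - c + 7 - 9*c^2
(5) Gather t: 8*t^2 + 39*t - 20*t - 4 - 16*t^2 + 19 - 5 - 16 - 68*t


(1) = 2 - 2*s^2
(2) = -16*x^2 + 16*x + 96
(3) = t^2 + t*(3 - z) - 8*z - 40
(4) = c^3 - 16*c^2
(5) = -8*t^2 - 49*t - 6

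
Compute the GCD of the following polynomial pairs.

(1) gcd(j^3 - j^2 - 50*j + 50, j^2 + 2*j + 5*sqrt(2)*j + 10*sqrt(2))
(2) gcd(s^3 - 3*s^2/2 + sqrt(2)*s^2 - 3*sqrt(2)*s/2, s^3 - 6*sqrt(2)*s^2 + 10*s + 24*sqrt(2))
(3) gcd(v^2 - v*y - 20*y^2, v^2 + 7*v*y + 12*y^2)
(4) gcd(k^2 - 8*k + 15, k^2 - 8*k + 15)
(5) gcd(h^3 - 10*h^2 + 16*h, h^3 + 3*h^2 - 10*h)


(1) = gcd((j - 1)*(j - 5*sqrt(2))*(j + 5*sqrt(2)), (j + 2)*(j + 5*sqrt(2))) = j + 5*sqrt(2)
(2) = s + sqrt(2)
(3) = gcd((v - 5*y)*(v + 4*y), (v + 3*y)*(v + 4*y)) = v + 4*y
(4) = gcd((k - 5)*(k - 3), (k - 5)*(k - 3)) = k^2 - 8*k + 15
(5) = h^2 - 2*h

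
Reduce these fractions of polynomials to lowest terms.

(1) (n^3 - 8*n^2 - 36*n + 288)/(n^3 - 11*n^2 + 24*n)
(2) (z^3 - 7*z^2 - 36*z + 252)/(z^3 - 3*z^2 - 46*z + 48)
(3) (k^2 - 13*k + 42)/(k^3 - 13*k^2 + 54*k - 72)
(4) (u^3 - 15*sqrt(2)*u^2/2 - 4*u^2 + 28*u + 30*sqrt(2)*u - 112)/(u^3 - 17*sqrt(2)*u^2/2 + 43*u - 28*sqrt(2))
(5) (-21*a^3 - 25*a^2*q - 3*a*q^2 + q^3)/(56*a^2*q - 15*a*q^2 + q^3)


(1) = (n^2 - 36)/(n^2 - 3*n)
(2) = (z^2 - 13*z + 42)/(z^2 - 9*z + 8)
(3) = (k - 7)/(k^2 - 7*k + 12)
(4) = (4*u - 16)/(4*u - 4*sqrt(2))
(5) = (3*a^2 + 4*a*q + q^2)/(-8*a*q + q^2)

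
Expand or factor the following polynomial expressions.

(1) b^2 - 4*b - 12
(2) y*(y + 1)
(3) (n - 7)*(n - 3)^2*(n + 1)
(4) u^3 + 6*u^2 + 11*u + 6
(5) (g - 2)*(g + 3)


(1) = (b - 6)*(b + 2)
(2) = y^2 + y
(3) = n^4 - 12*n^3 + 38*n^2 - 12*n - 63
(4) = (u + 1)*(u + 2)*(u + 3)
(5) = g^2 + g - 6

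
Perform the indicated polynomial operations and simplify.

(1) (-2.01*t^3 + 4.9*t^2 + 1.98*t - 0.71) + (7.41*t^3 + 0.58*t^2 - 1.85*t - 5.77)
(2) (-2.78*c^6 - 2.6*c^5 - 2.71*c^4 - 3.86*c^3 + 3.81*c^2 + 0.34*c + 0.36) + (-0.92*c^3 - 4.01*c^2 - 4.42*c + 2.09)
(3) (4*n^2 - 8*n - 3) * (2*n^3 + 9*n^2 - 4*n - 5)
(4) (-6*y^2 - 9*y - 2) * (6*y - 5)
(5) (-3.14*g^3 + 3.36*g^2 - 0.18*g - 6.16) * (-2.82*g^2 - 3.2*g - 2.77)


(1) = 5.4*t^3 + 5.48*t^2 + 0.13*t - 6.48
(2) = -2.78*c^6 - 2.6*c^5 - 2.71*c^4 - 4.78*c^3 - 0.2*c^2 - 4.08*c + 2.45
(3) = 8*n^5 + 20*n^4 - 94*n^3 - 15*n^2 + 52*n + 15
(4) = -36*y^3 - 24*y^2 + 33*y + 10
(5) = 8.8548*g^5 + 0.5728*g^4 - 1.5466*g^3 + 8.64*g^2 + 20.2106*g + 17.0632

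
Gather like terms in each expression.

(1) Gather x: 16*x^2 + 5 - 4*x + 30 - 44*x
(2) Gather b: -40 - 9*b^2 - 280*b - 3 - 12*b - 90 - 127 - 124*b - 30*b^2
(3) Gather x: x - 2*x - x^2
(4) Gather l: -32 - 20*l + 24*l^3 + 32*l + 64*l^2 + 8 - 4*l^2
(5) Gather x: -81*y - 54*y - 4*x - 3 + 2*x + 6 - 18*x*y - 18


(1) = 16*x^2 - 48*x + 35
(2) = -39*b^2 - 416*b - 260
(3) = -x^2 - x
(4) = 24*l^3 + 60*l^2 + 12*l - 24
(5) = x*(-18*y - 2) - 135*y - 15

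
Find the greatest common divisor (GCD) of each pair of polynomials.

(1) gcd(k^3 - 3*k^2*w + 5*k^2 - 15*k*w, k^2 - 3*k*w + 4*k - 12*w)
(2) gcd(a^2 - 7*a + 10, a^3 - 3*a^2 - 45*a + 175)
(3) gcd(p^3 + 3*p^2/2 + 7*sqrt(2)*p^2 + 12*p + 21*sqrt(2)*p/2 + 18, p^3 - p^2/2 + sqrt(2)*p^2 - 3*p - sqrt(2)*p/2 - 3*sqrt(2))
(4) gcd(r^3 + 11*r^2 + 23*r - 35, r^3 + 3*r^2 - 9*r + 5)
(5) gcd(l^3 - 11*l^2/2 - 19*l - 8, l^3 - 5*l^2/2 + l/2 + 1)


(1) = -k + 3*w
(2) = a - 5
(3) = gcd((p + 3/2)*(p + sqrt(2))*(p + 6*sqrt(2)), (p - 2)*(p + 3/2)*(p + sqrt(2))) = p^2 + p*(sqrt(2) + 3/2) + 3*sqrt(2)/2
(4) = r^2 + 4*r - 5
(5) = l + 1/2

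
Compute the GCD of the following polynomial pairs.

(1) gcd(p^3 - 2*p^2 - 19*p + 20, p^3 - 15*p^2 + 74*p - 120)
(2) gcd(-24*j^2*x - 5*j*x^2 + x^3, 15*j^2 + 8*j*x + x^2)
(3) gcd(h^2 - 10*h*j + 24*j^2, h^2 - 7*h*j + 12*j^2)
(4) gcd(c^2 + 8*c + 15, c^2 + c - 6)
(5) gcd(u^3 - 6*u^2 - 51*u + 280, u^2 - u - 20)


(1) = gcd((p - 5)*(p - 1)*(p + 4), (p - 6)*(p - 5)*(p - 4)) = p - 5
(2) = gcd(x*(-8*j + x)*(3*j + x), (3*j + x)*(5*j + x)) = 3*j + x
(3) = h - 4*j
(4) = c + 3
(5) = u - 5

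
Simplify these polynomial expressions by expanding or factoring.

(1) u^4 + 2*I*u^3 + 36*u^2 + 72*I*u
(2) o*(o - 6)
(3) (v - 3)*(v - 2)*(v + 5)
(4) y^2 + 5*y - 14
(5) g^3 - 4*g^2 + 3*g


(1) = u*(u - 6*I)*(u + 2*I)*(u + 6*I)
(2) = o^2 - 6*o
(3) = v^3 - 19*v + 30
(4) = (y - 2)*(y + 7)
(5) = g*(g - 3)*(g - 1)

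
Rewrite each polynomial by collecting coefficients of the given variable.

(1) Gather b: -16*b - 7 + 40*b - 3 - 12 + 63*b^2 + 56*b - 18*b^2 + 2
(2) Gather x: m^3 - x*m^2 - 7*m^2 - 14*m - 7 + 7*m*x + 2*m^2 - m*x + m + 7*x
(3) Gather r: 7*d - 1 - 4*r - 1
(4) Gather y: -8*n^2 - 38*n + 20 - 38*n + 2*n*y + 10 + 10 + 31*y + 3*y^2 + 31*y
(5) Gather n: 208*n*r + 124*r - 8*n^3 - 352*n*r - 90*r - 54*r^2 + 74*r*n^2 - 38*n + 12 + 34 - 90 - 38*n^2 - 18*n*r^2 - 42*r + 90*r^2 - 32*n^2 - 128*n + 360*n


(1) = 45*b^2 + 80*b - 20
(2) = m^3 - 5*m^2 - 13*m + x*(-m^2 + 6*m + 7) - 7
(3) = 7*d - 4*r - 2
(4) = -8*n^2 - 76*n + 3*y^2 + y*(2*n + 62) + 40
(5) = -8*n^3 + n^2*(74*r - 70) + n*(-18*r^2 - 144*r + 194) + 36*r^2 - 8*r - 44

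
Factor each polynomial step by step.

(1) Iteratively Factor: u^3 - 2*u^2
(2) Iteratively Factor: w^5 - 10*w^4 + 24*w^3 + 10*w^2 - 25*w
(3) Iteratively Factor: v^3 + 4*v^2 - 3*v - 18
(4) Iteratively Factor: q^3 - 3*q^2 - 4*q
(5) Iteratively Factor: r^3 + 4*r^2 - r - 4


(1) = (u - 2)*(u^2) = u*(u - 2)*(u)
(2) = (w + 1)*(w^4 - 11*w^3 + 35*w^2 - 25*w) = (w - 5)*(w + 1)*(w^3 - 6*w^2 + 5*w) = (w - 5)*(w - 1)*(w + 1)*(w^2 - 5*w) = w*(w - 5)*(w - 1)*(w + 1)*(w - 5)
(3) = (v + 3)*(v^2 + v - 6) = (v + 3)^2*(v - 2)
(4) = (q)*(q^2 - 3*q - 4) = q*(q + 1)*(q - 4)
(5) = (r + 1)*(r^2 + 3*r - 4) = (r + 1)*(r + 4)*(r - 1)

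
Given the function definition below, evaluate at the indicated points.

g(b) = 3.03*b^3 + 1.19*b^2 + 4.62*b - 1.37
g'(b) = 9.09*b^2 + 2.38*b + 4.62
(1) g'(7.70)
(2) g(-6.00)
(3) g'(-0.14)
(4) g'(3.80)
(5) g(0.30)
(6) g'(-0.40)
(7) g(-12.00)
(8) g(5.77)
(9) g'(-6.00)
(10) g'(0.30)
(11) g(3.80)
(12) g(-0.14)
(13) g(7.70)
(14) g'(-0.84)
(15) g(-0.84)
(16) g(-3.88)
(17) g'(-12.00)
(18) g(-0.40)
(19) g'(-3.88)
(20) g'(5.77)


(1) = 561.89
(2) = -640.73
(3) = 4.46
(4) = 144.92
(5) = 0.20
(6) = 5.12
(7) = -5121.29
(8) = 646.97
(9) = 317.58
(10) = 6.15
(11) = 199.63
(12) = -2.00
(13) = 1488.05
(14) = 9.03
(15) = -6.21
(16) = -178.37
(17) = 1285.02
(18) = -3.22
(19) = 132.23
(20) = 320.99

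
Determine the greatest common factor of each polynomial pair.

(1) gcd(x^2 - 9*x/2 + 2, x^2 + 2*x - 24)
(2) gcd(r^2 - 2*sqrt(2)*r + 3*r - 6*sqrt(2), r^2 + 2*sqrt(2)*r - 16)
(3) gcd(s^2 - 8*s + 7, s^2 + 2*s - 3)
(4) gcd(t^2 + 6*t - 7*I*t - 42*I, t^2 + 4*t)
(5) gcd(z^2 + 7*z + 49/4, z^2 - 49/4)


(1) = gcd((x - 4)*(x - 1/2), (x - 4)*(x + 6)) = x - 4
(2) = r - 2*sqrt(2)
(3) = gcd((s - 7)*(s - 1), (s - 1)*(s + 3)) = s - 1
(4) = gcd((t + 6)*(t - 7*I), t*(t + 4)) = 1
(5) = z + 7/2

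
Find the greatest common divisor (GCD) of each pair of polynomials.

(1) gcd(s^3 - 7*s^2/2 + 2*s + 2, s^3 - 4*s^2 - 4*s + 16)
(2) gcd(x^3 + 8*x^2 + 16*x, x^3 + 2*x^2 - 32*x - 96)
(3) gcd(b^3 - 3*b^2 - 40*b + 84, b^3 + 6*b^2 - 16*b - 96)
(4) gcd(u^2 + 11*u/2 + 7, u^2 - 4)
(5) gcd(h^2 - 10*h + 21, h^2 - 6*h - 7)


(1) = gcd((s - 2)^2*(s + 1/2), (s - 4)*(s - 2)*(s + 2)) = s - 2
(2) = gcd(x*(x + 4)^2, (x - 6)*(x + 4)^2) = x^2 + 8*x + 16
(3) = b + 6
(4) = u + 2
(5) = gcd((h - 7)*(h - 3), (h - 7)*(h + 1)) = h - 7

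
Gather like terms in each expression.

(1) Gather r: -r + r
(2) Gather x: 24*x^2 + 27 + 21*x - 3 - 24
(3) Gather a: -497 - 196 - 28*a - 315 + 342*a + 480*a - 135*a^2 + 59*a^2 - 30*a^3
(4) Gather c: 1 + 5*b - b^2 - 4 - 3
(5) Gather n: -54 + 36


(1) = 0
(2) = 24*x^2 + 21*x
(3) = -30*a^3 - 76*a^2 + 794*a - 1008
(4) = -b^2 + 5*b - 6
(5) = -18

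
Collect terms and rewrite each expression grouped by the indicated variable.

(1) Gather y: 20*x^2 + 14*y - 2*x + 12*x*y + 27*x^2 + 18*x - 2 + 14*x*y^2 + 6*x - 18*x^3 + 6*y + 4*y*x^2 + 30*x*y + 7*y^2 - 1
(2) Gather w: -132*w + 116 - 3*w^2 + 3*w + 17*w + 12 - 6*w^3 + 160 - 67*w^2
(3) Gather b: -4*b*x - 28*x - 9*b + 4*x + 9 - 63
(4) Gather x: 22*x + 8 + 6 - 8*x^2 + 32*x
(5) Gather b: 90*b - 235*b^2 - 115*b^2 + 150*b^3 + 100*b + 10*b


(1) = -18*x^3 + 47*x^2 + 22*x + y^2*(14*x + 7) + y*(4*x^2 + 42*x + 20) - 3
(2) = -6*w^3 - 70*w^2 - 112*w + 288
(3) = b*(-4*x - 9) - 24*x - 54
(4) = -8*x^2 + 54*x + 14
(5) = 150*b^3 - 350*b^2 + 200*b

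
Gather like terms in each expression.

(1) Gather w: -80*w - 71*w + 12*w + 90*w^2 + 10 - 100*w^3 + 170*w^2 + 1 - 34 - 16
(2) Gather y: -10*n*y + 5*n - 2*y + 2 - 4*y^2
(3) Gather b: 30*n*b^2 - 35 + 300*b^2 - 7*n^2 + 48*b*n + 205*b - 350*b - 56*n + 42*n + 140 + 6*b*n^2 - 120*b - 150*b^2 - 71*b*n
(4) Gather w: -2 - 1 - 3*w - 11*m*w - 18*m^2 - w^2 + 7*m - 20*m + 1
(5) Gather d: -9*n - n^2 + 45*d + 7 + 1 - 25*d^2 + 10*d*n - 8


(1) = -100*w^3 + 260*w^2 - 139*w - 39
(2) = 5*n - 4*y^2 + y*(-10*n - 2) + 2
(3) = b^2*(30*n + 150) + b*(6*n^2 - 23*n - 265) - 7*n^2 - 14*n + 105
(4) = -18*m^2 - 13*m - w^2 + w*(-11*m - 3) - 2
(5) = -25*d^2 + d*(10*n + 45) - n^2 - 9*n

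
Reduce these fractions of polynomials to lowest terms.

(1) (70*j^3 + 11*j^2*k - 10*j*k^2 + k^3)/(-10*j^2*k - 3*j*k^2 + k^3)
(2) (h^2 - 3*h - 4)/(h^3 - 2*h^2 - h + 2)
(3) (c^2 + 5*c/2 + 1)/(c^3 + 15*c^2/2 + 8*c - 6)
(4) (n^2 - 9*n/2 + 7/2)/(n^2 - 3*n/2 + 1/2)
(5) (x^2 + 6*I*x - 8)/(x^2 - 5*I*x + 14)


(1) = (-7*j + k)/k
(2) = (h - 4)/(h^2 - 3*h + 2)
(3) = (2*c + 1)/(2*c^2 + 11*c - 6)
(4) = (2*n - 7)/(2*n - 1)
(5) = (x + 4*I)/(x - 7*I)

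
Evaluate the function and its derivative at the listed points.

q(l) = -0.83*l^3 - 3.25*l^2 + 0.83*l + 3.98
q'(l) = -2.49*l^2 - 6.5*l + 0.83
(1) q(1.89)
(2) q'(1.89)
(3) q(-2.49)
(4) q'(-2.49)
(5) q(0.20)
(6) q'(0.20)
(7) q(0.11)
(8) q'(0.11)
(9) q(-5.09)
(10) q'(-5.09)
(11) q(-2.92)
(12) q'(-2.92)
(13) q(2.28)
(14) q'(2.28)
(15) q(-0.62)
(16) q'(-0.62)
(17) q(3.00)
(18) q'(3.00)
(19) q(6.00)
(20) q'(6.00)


(1) = -11.66
(2) = -20.35
(3) = -5.42
(4) = 1.58
(5) = 4.01
(6) = -0.57
(7) = 4.03
(8) = 0.08
(9) = 25.01
(10) = -30.60
(11) = -5.49
(12) = -1.42
(13) = -20.86
(14) = -26.93
(15) = 2.41
(16) = 3.90
(17) = -45.19
(18) = -41.08
(19) = -287.32
(20) = -127.81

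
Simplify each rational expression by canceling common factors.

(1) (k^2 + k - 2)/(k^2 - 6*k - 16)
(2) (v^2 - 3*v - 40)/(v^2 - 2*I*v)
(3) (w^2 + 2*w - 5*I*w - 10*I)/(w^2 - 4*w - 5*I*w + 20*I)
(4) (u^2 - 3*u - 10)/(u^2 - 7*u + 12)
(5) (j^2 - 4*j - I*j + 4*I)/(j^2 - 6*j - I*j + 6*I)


(1) = (k - 1)/(k - 8)
(2) = (v^2 - 3*v - 40)/(v^2 - 2*I*v)
(3) = (w + 2)/(w - 4)
(4) = (u^2 - 3*u - 10)/(u^2 - 7*u + 12)
(5) = (j - 4)/(j - 6)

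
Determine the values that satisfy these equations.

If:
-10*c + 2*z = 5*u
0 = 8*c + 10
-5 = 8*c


Then:
No Solution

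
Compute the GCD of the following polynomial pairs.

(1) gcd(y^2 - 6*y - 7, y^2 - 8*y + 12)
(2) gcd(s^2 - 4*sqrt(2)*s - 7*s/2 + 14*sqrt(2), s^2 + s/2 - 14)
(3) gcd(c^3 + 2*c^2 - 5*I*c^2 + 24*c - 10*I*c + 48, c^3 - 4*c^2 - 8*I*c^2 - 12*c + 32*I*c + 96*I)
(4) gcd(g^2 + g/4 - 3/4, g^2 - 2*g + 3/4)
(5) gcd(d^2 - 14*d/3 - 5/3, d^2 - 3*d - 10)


(1) = gcd((y - 7)*(y + 1), (y - 6)*(y - 2)) = 1
(2) = gcd((s - 7/2)*(s - 4*sqrt(2)), (s - 7/2)*(s + 4)) = s - 7/2
(3) = gcd((c + 2)*(c - 8*I)*(c + 3*I), (c - 6)*(c + 2)*(c - 8*I)) = c^2 + c*(2 - 8*I) - 16*I
(4) = 1
(5) = d - 5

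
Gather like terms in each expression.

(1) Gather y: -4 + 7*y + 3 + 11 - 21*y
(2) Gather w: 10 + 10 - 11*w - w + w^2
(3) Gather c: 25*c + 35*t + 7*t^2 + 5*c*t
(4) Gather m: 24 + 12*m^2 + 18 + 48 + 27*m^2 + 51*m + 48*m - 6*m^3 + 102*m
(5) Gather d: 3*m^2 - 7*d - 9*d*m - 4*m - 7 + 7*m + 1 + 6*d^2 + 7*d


(1) = 10 - 14*y
(2) = w^2 - 12*w + 20
(3) = c*(5*t + 25) + 7*t^2 + 35*t
(4) = -6*m^3 + 39*m^2 + 201*m + 90
(5) = 6*d^2 - 9*d*m + 3*m^2 + 3*m - 6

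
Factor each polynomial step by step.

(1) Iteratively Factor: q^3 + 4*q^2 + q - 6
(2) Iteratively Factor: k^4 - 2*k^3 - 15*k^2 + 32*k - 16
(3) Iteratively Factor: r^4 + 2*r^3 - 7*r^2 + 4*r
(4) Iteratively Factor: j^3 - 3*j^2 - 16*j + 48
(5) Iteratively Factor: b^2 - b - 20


(1) = (q + 3)*(q^2 + q - 2) = (q - 1)*(q + 3)*(q + 2)
(2) = (k + 4)*(k^3 - 6*k^2 + 9*k - 4) = (k - 4)*(k + 4)*(k^2 - 2*k + 1) = (k - 4)*(k - 1)*(k + 4)*(k - 1)
(3) = (r - 1)*(r^3 + 3*r^2 - 4*r) = (r - 1)*(r + 4)*(r^2 - r) = (r - 1)^2*(r + 4)*(r)
(4) = (j - 4)*(j^2 + j - 12) = (j - 4)*(j - 3)*(j + 4)
(5) = (b - 5)*(b + 4)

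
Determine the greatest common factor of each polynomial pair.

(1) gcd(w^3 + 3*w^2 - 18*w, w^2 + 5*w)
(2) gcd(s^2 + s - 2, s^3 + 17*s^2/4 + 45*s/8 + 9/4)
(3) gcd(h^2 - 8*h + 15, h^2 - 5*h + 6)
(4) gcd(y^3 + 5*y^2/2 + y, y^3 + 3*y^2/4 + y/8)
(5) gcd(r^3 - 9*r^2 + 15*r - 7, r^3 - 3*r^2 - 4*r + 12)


(1) = w
(2) = s + 2
(3) = gcd((h - 5)*(h - 3), (h - 3)*(h - 2)) = h - 3
(4) = gcd(y*(y + 1/2)*(y + 2), y*(y + 1/4)*(y + 1/2)) = y^2 + y/2
(5) = 1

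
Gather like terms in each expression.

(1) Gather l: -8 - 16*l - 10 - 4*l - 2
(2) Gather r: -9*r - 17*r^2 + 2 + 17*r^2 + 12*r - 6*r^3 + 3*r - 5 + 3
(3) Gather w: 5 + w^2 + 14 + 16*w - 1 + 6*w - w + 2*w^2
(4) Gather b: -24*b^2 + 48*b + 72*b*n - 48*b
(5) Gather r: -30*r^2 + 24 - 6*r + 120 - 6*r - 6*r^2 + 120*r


(1) = -20*l - 20
(2) = -6*r^3 + 6*r
(3) = 3*w^2 + 21*w + 18
(4) = -24*b^2 + 72*b*n
(5) = -36*r^2 + 108*r + 144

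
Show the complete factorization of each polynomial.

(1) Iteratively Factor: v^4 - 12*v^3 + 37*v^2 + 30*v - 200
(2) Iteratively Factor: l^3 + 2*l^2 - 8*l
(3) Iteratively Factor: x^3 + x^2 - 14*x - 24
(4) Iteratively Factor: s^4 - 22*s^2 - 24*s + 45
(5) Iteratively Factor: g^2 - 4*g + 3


(1) = (v - 5)*(v^3 - 7*v^2 + 2*v + 40) = (v - 5)*(v - 4)*(v^2 - 3*v - 10) = (v - 5)^2*(v - 4)*(v + 2)
(2) = (l - 2)*(l^2 + 4*l) = l*(l - 2)*(l + 4)
(3) = (x + 3)*(x^2 - 2*x - 8) = (x + 2)*(x + 3)*(x - 4)
(4) = (s - 5)*(s^3 + 5*s^2 + 3*s - 9) = (s - 5)*(s + 3)*(s^2 + 2*s - 3) = (s - 5)*(s + 3)^2*(s - 1)
(5) = (g - 3)*(g - 1)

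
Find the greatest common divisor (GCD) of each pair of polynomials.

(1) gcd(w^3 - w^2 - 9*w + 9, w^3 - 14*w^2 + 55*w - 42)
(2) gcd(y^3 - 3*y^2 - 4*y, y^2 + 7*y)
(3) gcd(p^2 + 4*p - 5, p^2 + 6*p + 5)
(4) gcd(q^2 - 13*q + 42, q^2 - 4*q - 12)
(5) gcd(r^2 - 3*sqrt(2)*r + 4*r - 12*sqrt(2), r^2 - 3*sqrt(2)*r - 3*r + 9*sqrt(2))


(1) = gcd((w - 3)*(w - 1)*(w + 3), (w - 7)*(w - 6)*(w - 1)) = w - 1
(2) = y
(3) = gcd((p - 1)*(p + 5), (p + 1)*(p + 5)) = p + 5
(4) = q - 6
(5) = gcd((r + 4)*(r - 3*sqrt(2)), (r - 3)*(r - 3*sqrt(2))) = r - 3*sqrt(2)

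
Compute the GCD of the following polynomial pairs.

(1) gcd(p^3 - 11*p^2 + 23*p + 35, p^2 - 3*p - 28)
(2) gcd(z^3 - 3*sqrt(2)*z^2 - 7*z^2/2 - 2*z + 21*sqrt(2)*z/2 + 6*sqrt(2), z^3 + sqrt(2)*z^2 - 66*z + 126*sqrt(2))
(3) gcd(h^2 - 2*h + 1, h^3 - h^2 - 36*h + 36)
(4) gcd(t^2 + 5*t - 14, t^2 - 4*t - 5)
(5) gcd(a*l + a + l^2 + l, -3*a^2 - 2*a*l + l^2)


(1) = gcd((p - 7)*(p - 5)*(p + 1), (p - 7)*(p + 4)) = p - 7
(2) = z - 3*sqrt(2)
(3) = h - 1
(4) = 1
(5) = a + l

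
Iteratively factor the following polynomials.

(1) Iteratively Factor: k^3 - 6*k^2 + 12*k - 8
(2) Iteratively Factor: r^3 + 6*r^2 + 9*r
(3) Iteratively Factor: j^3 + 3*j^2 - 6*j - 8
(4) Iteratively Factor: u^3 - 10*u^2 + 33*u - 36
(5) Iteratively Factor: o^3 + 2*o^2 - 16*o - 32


(1) = (k - 2)*(k^2 - 4*k + 4) = (k - 2)^2*(k - 2)
(2) = (r + 3)*(r^2 + 3*r) = (r + 3)^2*(r)
(3) = (j + 1)*(j^2 + 2*j - 8) = (j + 1)*(j + 4)*(j - 2)
(4) = (u - 3)*(u^2 - 7*u + 12) = (u - 3)^2*(u - 4)
(5) = (o + 2)*(o^2 - 16) = (o + 2)*(o + 4)*(o - 4)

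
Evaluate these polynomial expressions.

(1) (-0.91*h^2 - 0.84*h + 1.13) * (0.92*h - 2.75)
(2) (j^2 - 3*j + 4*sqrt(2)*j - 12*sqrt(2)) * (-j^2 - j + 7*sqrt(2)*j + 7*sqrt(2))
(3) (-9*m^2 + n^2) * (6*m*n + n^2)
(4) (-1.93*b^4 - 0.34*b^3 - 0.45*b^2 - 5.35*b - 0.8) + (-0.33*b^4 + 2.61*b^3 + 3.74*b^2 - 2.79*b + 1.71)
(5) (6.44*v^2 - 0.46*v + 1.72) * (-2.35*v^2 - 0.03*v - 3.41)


(1) = -0.8372*h^3 + 1.7297*h^2 + 3.3496*h - 3.1075
(2) = -j^4 + 2*j^3 + 3*sqrt(2)*j^3 - 6*sqrt(2)*j^2 + 59*j^2 - 112*j - 9*sqrt(2)*j - 168
(3) = -54*m^3*n - 9*m^2*n^2 + 6*m*n^3 + n^4
(4) = -2.26*b^4 + 2.27*b^3 + 3.29*b^2 - 8.14*b + 0.91
(5) = -15.134*v^4 + 0.8878*v^3 - 25.9886*v^2 + 1.517*v - 5.8652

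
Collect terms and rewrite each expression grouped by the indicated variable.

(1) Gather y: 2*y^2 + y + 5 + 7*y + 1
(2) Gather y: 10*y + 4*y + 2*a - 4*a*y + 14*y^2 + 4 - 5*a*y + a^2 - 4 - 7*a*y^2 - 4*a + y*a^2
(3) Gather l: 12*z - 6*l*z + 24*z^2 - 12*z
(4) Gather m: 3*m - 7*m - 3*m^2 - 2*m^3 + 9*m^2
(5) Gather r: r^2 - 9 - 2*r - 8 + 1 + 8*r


(1) = 2*y^2 + 8*y + 6
(2) = a^2 - 2*a + y^2*(14 - 7*a) + y*(a^2 - 9*a + 14)
(3) = -6*l*z + 24*z^2
(4) = -2*m^3 + 6*m^2 - 4*m
(5) = r^2 + 6*r - 16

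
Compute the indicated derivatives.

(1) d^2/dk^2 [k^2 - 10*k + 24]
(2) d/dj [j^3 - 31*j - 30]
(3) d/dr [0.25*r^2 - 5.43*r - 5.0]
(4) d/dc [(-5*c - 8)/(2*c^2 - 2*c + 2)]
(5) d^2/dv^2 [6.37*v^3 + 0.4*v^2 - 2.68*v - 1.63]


(1) = 2
(2) = 3*j^2 - 31
(3) = 0.5*r - 5.43
(4) = (-5*c^2 + 5*c + (2*c - 1)*(5*c + 8) - 5)/(2*(c^2 - c + 1)^2)
(5) = 38.22*v + 0.8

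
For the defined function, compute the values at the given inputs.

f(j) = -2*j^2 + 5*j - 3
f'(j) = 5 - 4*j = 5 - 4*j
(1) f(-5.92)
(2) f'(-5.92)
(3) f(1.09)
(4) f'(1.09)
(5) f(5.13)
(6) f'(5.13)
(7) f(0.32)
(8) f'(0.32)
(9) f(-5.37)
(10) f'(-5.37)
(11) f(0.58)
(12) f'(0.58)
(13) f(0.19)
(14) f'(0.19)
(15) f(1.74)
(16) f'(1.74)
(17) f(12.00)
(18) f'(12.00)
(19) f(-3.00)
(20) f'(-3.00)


(1) = -102.69
(2) = 28.68
(3) = 0.07
(4) = 0.64
(5) = -29.98
(6) = -15.52
(7) = -1.60
(8) = 3.72
(9) = -87.52
(10) = 26.48
(11) = -0.77
(12) = 2.68
(13) = -2.12
(14) = 4.24
(15) = -0.36
(16) = -1.96
(17) = -231.00
(18) = -43.00
(19) = -36.00
(20) = 17.00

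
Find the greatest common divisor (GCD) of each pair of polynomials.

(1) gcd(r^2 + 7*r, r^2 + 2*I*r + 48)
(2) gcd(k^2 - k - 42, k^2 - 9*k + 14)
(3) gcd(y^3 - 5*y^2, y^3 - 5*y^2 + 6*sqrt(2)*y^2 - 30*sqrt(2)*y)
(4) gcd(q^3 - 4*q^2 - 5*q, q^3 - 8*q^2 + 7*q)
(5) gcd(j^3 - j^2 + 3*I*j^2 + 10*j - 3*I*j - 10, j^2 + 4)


(1) = 1
(2) = gcd((k - 7)*(k + 6), (k - 7)*(k - 2)) = k - 7
(3) = gcd(y^2*(y - 5), y*(y - 5)*(y + 6*sqrt(2))) = y^2 - 5*y
(4) = gcd(q*(q - 5)*(q + 1), q*(q - 7)*(q - 1)) = q
(5) = j - 2*I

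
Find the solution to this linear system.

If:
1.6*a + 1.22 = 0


Then:
a = -0.76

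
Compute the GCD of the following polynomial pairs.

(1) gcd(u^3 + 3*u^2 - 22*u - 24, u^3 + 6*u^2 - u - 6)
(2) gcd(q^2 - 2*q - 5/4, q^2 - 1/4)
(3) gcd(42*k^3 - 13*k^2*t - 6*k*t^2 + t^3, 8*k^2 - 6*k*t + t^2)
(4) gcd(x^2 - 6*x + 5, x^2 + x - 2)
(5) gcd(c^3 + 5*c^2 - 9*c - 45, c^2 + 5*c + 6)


(1) = gcd((u - 4)*(u + 1)*(u + 6), (u - 1)*(u + 1)*(u + 6)) = u^2 + 7*u + 6
(2) = gcd((q - 5/2)*(q + 1/2), (q - 1/2)*(q + 1/2)) = q + 1/2
(3) = gcd((-7*k + t)*(-2*k + t)*(3*k + t), (-4*k + t)*(-2*k + t)) = -2*k + t
(4) = gcd((x - 5)*(x - 1), (x - 1)*(x + 2)) = x - 1
(5) = c + 3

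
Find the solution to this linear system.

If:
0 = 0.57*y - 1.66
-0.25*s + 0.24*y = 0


Then:
s = 2.80
y = 2.91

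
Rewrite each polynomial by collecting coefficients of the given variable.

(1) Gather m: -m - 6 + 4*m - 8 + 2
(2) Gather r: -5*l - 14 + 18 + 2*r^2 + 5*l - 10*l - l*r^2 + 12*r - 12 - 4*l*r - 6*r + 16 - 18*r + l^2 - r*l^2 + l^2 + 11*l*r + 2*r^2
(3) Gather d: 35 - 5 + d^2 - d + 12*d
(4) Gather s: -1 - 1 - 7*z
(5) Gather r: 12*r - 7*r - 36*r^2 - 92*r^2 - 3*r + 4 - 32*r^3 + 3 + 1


(1) = 3*m - 12
(2) = 2*l^2 - 10*l + r^2*(4 - l) + r*(-l^2 + 7*l - 12) + 8
(3) = d^2 + 11*d + 30
(4) = -7*z - 2
(5) = -32*r^3 - 128*r^2 + 2*r + 8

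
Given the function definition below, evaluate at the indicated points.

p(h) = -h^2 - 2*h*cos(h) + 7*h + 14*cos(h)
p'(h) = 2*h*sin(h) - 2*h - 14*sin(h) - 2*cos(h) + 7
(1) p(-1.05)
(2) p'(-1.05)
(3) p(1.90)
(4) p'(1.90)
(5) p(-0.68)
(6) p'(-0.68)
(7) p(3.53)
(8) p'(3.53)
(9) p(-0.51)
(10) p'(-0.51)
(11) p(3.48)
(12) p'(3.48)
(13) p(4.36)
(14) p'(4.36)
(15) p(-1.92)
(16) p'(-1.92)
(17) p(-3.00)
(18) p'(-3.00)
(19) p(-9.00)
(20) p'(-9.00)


(1) = -0.44
(2) = 22.07
(3) = 6.39
(4) = -5.81
(5) = 6.72
(6) = 16.46
(7) = 5.83
(8) = 4.42
(9) = 9.28
(10) = 13.61
(11) = 5.61
(12) = 4.26
(13) = 9.69
(14) = 3.93
(15) = -23.23
(16) = 28.29
(17) = -49.80
(18) = 17.80
(19) = -173.16
(20) = 40.01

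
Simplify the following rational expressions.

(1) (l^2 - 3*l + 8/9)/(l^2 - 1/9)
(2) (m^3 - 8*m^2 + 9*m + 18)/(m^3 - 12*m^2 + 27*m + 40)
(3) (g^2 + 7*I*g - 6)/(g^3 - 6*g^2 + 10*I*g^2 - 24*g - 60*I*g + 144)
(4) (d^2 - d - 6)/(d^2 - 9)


(1) = (3*l - 8)/(3*l + 1)
(2) = (m^2 - 9*m + 18)/(m^2 - 13*m + 40)
(3) = (g + I)/(g^2 + g*(-6 + 4*I) - 24*I)
(4) = (d + 2)/(d + 3)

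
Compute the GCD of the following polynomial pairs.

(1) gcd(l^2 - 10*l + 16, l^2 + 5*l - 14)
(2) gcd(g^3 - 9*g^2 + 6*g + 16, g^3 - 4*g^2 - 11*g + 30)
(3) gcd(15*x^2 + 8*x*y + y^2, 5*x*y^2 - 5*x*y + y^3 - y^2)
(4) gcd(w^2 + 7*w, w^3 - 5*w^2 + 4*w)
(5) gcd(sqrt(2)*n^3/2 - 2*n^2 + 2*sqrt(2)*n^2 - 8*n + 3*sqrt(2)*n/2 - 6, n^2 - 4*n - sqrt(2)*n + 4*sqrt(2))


(1) = gcd((l - 8)*(l - 2), (l - 2)*(l + 7)) = l - 2
(2) = gcd((g - 8)*(g - 2)*(g + 1), (g - 5)*(g - 2)*(g + 3)) = g - 2
(3) = gcd((3*x + y)*(5*x + y), y*(5*x + y)*(y - 1)) = 5*x + y
(4) = w
(5) = gcd((n + 3)*(n - 2*sqrt(2))*(sqrt(2)*n/2 + sqrt(2)/2), (n - 4)*(n - sqrt(2))) = 1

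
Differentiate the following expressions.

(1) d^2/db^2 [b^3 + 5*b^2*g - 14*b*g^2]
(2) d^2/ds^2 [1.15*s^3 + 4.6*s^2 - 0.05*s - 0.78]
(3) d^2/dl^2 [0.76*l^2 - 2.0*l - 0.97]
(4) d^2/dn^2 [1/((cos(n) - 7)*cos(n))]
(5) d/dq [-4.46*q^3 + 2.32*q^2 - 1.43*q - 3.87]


(1) = 6*b + 10*g
(2) = 6.9*s + 9.2
(3) = 1.52000000000000
(4) = (-(1 - cos(2*n))^2 - 105*cos(n)/4 - 51*cos(2*n)/2 + 21*cos(3*n)/4 + 153/2)/((cos(n) - 7)^3*cos(n)^3)
(5) = -13.38*q^2 + 4.64*q - 1.43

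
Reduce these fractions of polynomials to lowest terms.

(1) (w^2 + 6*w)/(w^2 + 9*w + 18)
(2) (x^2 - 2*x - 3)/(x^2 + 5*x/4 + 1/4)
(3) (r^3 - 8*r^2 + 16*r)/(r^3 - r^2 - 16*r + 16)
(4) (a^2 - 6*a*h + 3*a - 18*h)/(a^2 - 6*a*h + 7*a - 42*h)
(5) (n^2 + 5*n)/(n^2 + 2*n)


(1) = w/(w + 3)
(2) = (4*x - 12)/(4*x + 1)
(3) = (r^2 - 4*r)/(r^2 + 3*r - 4)
(4) = (a + 3)/(a + 7)
(5) = (n + 5)/(n + 2)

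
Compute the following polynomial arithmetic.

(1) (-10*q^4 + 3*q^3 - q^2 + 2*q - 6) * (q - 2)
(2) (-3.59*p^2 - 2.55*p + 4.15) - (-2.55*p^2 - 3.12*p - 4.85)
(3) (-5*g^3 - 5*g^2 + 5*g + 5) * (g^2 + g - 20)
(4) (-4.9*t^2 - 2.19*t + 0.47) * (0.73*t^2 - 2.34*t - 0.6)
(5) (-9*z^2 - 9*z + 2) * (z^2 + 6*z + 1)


(1) = -10*q^5 + 23*q^4 - 7*q^3 + 4*q^2 - 10*q + 12
(2) = -1.04*p^2 + 0.57*p + 9.0
(3) = -5*g^5 - 10*g^4 + 100*g^3 + 110*g^2 - 95*g - 100
(4) = -3.577*t^4 + 9.8673*t^3 + 8.4077*t^2 + 0.2142*t - 0.282
(5) = -9*z^4 - 63*z^3 - 61*z^2 + 3*z + 2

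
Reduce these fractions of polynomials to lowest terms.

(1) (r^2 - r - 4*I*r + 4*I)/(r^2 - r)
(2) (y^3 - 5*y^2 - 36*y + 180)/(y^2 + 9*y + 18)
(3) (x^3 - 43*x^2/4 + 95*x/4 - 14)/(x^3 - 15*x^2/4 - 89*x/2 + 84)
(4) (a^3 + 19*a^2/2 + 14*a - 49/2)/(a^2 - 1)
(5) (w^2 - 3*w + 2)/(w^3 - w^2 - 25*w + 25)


(1) = (r - 4*I)/r
(2) = (y^2 - 11*y + 30)/(y + 3)
(3) = (x - 1)/(x + 6)
(4) = (2*a^2 + 21*a + 49)/(2*a + 2)
(5) = (w - 2)/(w^2 - 25)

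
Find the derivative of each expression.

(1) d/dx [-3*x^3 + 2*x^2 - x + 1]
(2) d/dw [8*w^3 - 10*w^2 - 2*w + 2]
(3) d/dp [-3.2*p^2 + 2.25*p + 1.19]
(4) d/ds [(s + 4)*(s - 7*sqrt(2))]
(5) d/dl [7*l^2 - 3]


(1) = -9*x^2 + 4*x - 1
(2) = 24*w^2 - 20*w - 2
(3) = 2.25 - 6.4*p
(4) = 2*s - 7*sqrt(2) + 4
(5) = 14*l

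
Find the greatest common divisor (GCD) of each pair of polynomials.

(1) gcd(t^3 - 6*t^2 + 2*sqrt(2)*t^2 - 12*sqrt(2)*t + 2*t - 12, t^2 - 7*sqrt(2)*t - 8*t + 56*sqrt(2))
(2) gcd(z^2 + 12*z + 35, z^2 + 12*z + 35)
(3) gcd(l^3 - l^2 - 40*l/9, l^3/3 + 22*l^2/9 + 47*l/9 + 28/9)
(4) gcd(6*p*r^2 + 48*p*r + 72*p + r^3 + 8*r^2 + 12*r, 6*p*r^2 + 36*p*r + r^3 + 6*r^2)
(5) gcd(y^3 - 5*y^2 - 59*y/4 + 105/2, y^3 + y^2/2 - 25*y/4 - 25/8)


(1) = 1
(2) = z^2 + 12*z + 35
(3) = 1
(4) = gcd((6*p + r)*(r + 2)*(r + 6), r*(6*p + r)*(r + 6)) = 6*p*r + 36*p + r^2 + 6*r
(5) = y - 5/2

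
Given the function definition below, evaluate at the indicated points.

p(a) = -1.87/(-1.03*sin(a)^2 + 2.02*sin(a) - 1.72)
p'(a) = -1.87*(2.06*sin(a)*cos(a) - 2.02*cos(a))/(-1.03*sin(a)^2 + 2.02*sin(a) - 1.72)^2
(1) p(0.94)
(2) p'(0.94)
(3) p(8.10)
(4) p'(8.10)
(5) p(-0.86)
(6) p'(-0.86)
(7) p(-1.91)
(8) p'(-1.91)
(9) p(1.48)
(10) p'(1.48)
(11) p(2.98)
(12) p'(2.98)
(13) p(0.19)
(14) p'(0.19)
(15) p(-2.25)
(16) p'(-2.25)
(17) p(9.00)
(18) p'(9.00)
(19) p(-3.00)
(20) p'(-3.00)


(1) = 2.46
(2) = 0.68
(3) = 2.56
(4) = -0.02
(5) = 0.49
(6) = 0.30
(7) = 0.41
(8) = -0.12
(9) = 2.56
(10) = -0.01
(11) = 1.32
(12) = -1.54
(13) = 1.36
(14) = 1.58
(15) = 0.48
(16) = -0.28
(17) = 1.76
(18) = -1.77
(19) = 0.92
(20) = -1.04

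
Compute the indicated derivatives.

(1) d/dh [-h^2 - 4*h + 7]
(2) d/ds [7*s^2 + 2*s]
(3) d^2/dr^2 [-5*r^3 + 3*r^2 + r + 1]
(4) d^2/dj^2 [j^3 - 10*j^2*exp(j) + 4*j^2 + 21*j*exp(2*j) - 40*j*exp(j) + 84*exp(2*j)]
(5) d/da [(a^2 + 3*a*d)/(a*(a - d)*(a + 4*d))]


(1) = -2*h - 4
(2) = 14*s + 2
(3) = 6 - 30*r
(4) = -10*j^2*exp(j) + 84*j*exp(2*j) - 80*j*exp(j) + 6*j + 420*exp(2*j) - 100*exp(j) + 8
(5) = (-a^2 - 6*a*d - 13*d^2)/(a^4 + 6*a^3*d + a^2*d^2 - 24*a*d^3 + 16*d^4)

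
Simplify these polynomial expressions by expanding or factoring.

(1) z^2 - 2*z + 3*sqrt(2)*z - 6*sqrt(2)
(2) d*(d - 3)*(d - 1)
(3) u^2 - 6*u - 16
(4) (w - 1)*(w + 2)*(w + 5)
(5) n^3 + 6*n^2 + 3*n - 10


(1) = (z - 2)*(z + 3*sqrt(2))
(2) = d^3 - 4*d^2 + 3*d
(3) = (u - 8)*(u + 2)
(4) = w^3 + 6*w^2 + 3*w - 10
(5) = (n - 1)*(n + 2)*(n + 5)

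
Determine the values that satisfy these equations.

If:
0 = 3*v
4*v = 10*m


Then:
m = 0
v = 0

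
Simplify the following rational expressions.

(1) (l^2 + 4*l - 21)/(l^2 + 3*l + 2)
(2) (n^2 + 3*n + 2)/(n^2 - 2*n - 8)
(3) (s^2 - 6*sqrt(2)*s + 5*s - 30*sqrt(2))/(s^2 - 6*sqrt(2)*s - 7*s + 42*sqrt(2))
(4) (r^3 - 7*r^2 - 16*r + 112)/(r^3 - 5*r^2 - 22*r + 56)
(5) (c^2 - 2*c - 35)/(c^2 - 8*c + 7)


(1) = (l^2 + 4*l - 21)/(l^2 + 3*l + 2)
(2) = (n + 1)/(n - 4)
(3) = (s + 5)/(s - 7)
(4) = (r - 4)/(r - 2)
(5) = (c + 5)/(c - 1)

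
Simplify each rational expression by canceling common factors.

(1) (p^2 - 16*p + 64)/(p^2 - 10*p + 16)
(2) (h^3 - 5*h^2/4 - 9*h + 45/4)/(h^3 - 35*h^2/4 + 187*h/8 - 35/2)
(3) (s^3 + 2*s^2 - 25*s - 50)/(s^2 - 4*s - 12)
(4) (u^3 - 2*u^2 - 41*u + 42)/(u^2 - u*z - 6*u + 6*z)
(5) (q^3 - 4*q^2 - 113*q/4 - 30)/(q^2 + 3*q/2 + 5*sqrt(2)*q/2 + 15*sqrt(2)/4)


(1) = (p - 8)/(p - 2)
(2) = (2*h^2 - 18)/(2*h^2 - 15*h + 28)
(3) = (s^2 - 25)/(s - 6)
(4) = (-u^3 + 2*u^2 + 41*u - 42)/(-u^2 + u*z + 6*u - 6*z)
(5) = (16*q^2 - 88*q - 320)/(16*q + 40*sqrt(2))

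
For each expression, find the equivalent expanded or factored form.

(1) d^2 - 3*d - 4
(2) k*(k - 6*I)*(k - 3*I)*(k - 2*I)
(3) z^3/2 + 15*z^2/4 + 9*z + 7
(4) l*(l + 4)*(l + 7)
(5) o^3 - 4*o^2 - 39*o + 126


(1) = (d - 4)*(d + 1)
(2) = k^4 - 11*I*k^3 - 36*k^2 + 36*I*k
(3) = (z/2 + 1)*(z + 2)*(z + 7/2)
(4) = l^3 + 11*l^2 + 28*l
(5) = (o - 7)*(o - 3)*(o + 6)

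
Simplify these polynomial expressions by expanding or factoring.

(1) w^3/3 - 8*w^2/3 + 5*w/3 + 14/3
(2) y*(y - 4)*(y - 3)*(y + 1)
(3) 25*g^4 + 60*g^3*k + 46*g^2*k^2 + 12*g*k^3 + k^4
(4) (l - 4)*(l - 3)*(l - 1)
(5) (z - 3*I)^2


(1) = (w/3 + 1/3)*(w - 7)*(w - 2)
(2) = y^4 - 6*y^3 + 5*y^2 + 12*y
(3) = (g + k)^2*(5*g + k)^2
(4) = l^3 - 8*l^2 + 19*l - 12
(5) = z^2 - 6*I*z - 9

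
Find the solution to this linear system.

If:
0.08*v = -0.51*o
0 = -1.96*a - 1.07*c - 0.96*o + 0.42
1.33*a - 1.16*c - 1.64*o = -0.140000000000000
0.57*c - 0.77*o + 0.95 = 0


Then:
a = 0.22
c = -0.67
o = 0.74
v = -4.70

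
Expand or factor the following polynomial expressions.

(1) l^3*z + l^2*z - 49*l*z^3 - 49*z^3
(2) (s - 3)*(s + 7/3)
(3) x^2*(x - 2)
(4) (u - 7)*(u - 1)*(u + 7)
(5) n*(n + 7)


(1) = (l - 7*z)*(l + 7*z)*(l*z + z)
(2) = s^2 - 2*s/3 - 7
(3) = x^3 - 2*x^2
(4) = u^3 - u^2 - 49*u + 49
(5) = n^2 + 7*n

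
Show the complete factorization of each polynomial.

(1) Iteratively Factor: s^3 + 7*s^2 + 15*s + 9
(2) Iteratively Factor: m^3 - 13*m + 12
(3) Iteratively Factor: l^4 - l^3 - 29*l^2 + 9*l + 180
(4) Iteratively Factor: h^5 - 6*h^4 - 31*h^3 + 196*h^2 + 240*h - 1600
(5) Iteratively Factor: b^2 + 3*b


(1) = (s + 3)*(s^2 + 4*s + 3) = (s + 1)*(s + 3)*(s + 3)
(2) = (m - 3)*(m^2 + 3*m - 4) = (m - 3)*(m + 4)*(m - 1)
(3) = (l - 5)*(l^3 + 4*l^2 - 9*l - 36) = (l - 5)*(l + 3)*(l^2 + l - 12) = (l - 5)*(l - 3)*(l + 3)*(l + 4)
(4) = (h - 5)*(h^4 - h^3 - 36*h^2 + 16*h + 320) = (h - 5)*(h + 4)*(h^3 - 5*h^2 - 16*h + 80) = (h - 5)*(h - 4)*(h + 4)*(h^2 - h - 20) = (h - 5)*(h - 4)*(h + 4)^2*(h - 5)
(5) = (b)*(b + 3)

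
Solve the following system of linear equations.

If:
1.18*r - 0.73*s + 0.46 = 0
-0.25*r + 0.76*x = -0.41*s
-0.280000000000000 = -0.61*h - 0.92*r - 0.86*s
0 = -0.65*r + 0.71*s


Then:
h = 2.98
r = -0.90
s = -0.82
x = 0.15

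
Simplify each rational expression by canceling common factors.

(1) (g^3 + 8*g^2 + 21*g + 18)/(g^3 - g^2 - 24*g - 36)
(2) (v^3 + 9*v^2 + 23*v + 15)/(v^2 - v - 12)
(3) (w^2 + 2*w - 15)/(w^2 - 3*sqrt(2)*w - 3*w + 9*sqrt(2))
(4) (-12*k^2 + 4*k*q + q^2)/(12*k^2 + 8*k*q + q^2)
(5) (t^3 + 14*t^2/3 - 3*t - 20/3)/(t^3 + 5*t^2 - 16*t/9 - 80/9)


(1) = (g + 3)/(g - 6)
(2) = (v^2 + 6*v + 5)/(v - 4)
(3) = (w + 5)/(w - 3*sqrt(2))
(4) = (-2*k + q)/(2*k + q)
(5) = (3*t + 3)/(3*t + 4)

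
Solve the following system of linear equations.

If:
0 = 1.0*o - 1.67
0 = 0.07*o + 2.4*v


Then:
o = 1.67
v = -0.05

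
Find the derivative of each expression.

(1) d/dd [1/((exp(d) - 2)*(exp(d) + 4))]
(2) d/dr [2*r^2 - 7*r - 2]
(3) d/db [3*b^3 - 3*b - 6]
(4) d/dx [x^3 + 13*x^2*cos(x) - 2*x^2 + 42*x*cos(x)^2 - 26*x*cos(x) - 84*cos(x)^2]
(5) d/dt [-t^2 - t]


(1) = -2*(exp(d) + 1)*exp(d)/(exp(4*d) + 4*exp(3*d) - 12*exp(2*d) - 32*exp(d) + 64)
(2) = 4*r - 7
(3) = 9*b^2 - 3
(4) = -13*x^2*sin(x) + 3*x^2 - 42*x*sin(2*x) + 26*sqrt(2)*x*sin(x + pi/4) - 4*x + 84*sin(2*x) - 26*cos(x) + 21*cos(2*x) + 21
(5) = -2*t - 1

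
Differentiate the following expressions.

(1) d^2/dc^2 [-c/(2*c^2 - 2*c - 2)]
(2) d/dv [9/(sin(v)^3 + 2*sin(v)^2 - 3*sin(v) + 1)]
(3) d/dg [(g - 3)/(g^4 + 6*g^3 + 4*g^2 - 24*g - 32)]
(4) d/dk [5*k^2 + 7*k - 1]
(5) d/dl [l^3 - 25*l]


(1) = (-c^3 - 3*c + 1)/(c^6 - 3*c^5 + 5*c^3 - 3*c - 1)
(2) = 9*(-4*sin(v) + 3*cos(v)^2)*cos(v)/(sin(v)^3 + 2*sin(v)^2 - 3*sin(v) + 1)^2
(3) = (-3*g^3 + 6*g^2 + 38*g - 52)/(g^7 + 10*g^6 + 24*g^5 - 48*g^4 - 240*g^3 - 96*g^2 + 512*g + 512)
(4) = 10*k + 7
(5) = 3*l^2 - 25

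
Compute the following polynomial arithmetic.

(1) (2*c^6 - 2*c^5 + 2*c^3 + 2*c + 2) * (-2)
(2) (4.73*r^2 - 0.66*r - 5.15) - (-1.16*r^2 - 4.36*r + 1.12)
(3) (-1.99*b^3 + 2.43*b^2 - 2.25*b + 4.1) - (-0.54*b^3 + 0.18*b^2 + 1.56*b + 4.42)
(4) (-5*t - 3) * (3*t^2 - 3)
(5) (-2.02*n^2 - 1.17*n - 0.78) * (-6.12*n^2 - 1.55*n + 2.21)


(1) = -4*c^6 + 4*c^5 - 4*c^3 - 4*c - 4
(2) = 5.89*r^2 + 3.7*r - 6.27
(3) = -1.45*b^3 + 2.25*b^2 - 3.81*b - 0.32
(4) = -15*t^3 - 9*t^2 + 15*t + 9
(5) = 12.3624*n^4 + 10.2914*n^3 + 2.1229*n^2 - 1.3767*n - 1.7238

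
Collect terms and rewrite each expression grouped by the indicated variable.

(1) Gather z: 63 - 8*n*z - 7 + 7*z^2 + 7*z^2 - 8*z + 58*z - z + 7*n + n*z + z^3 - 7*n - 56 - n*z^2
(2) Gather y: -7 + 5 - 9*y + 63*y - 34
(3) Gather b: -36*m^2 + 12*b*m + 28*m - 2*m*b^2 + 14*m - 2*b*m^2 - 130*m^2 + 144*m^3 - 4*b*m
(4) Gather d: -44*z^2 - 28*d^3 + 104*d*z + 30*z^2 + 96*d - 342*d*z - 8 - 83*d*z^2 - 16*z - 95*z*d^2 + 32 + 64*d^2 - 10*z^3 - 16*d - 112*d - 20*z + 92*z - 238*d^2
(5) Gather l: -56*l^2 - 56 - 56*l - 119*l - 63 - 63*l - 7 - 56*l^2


(1) = z^3 + z^2*(14 - n) + z*(49 - 7*n)
(2) = 54*y - 36
(3) = -2*b^2*m + b*(-2*m^2 + 8*m) + 144*m^3 - 166*m^2 + 42*m
(4) = -28*d^3 + d^2*(-95*z - 174) + d*(-83*z^2 - 238*z - 32) - 10*z^3 - 14*z^2 + 56*z + 24
(5) = -112*l^2 - 238*l - 126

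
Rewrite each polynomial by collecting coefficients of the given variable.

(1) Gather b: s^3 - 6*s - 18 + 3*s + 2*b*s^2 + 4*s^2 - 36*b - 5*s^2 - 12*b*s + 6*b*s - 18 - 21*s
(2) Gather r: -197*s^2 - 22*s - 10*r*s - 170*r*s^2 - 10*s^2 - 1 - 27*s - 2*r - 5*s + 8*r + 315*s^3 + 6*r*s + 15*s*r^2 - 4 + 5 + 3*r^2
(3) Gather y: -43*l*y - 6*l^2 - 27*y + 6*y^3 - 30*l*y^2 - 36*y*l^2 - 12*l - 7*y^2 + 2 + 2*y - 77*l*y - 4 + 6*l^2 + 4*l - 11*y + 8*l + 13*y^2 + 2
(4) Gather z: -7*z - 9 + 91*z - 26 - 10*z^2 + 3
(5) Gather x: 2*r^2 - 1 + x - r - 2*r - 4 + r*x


(1) = b*(2*s^2 - 6*s - 36) + s^3 - s^2 - 24*s - 36
(2) = r^2*(15*s + 3) + r*(-170*s^2 - 4*s + 6) + 315*s^3 - 207*s^2 - 54*s
(3) = 6*y^3 + y^2*(6 - 30*l) + y*(-36*l^2 - 120*l - 36)
(4) = -10*z^2 + 84*z - 32
(5) = 2*r^2 - 3*r + x*(r + 1) - 5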